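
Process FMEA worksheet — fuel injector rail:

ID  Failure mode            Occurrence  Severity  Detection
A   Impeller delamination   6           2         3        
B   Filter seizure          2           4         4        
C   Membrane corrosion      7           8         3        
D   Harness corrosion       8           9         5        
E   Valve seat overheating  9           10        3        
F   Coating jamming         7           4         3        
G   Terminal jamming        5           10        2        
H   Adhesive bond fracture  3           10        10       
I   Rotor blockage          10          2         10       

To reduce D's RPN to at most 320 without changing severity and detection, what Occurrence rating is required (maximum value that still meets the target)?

7

D: S=9, O=8, D=5 → current RPN = 360.
Fixed product = 45. Need 45 × O ≤ 320, so O ≤ 320/45 = 7.11.
Maximum integer Occurrence rating = 7 (gives RPN 315; O=8 would give 360 > 320).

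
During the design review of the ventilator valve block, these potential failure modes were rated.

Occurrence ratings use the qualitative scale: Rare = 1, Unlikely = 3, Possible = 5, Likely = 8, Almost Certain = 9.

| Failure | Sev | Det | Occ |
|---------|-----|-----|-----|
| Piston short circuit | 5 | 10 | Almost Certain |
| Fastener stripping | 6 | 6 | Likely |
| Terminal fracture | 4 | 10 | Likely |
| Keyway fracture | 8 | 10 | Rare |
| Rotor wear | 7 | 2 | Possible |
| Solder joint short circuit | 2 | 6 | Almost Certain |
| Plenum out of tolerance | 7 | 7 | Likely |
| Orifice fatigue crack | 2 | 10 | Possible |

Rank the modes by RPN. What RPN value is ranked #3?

320

RPN = Severity × Occurrence × Detection:
  Piston short circuit: 5 × 9 × 10 = 450
  Fastener stripping: 6 × 8 × 6 = 288
  Terminal fracture: 4 × 8 × 10 = 320
  Keyway fracture: 8 × 1 × 10 = 80
  Rotor wear: 7 × 5 × 2 = 70
  Solder joint short circuit: 2 × 9 × 6 = 108
  Plenum out of tolerance: 7 × 8 × 7 = 392
  Orifice fatigue crack: 2 × 5 × 10 = 100
Sorted descending: 450, 392, 320, 288, 108, 100, 80, 70.
The third-highest RPN is 320 (Terminal fracture).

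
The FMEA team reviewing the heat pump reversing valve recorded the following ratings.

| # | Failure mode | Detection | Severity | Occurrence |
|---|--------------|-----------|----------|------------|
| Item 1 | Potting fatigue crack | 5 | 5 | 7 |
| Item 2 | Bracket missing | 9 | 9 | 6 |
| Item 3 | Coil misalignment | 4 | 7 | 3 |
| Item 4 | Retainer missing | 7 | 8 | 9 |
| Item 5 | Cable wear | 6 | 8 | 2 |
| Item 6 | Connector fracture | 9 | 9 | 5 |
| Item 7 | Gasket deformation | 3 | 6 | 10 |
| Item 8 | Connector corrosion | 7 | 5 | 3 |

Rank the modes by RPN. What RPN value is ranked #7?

RPN = Severity × Occurrence × Detection:
  Item 1: 5 × 7 × 5 = 175
  Item 2: 9 × 6 × 9 = 486
  Item 3: 7 × 3 × 4 = 84
  Item 4: 8 × 9 × 7 = 504
  Item 5: 8 × 2 × 6 = 96
  Item 6: 9 × 5 × 9 = 405
  Item 7: 6 × 10 × 3 = 180
  Item 8: 5 × 3 × 7 = 105
Sorted descending: 504, 486, 405, 180, 175, 105, 96, 84.
The seventh-highest RPN is 96 (Item 5).

96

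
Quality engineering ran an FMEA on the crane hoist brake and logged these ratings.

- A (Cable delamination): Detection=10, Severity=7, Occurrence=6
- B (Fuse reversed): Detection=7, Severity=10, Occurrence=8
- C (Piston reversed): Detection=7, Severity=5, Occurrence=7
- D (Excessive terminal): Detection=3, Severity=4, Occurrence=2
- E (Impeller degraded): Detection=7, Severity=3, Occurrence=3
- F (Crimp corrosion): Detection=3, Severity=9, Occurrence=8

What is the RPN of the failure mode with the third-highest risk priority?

RPN = Severity × Occurrence × Detection:
  A: 7 × 6 × 10 = 420
  B: 10 × 8 × 7 = 560
  C: 5 × 7 × 7 = 245
  D: 4 × 2 × 3 = 24
  E: 3 × 3 × 7 = 63
  F: 9 × 8 × 3 = 216
Sorted descending: 560, 420, 245, 216, 63, 24.
The third-highest RPN is 245 (C).

245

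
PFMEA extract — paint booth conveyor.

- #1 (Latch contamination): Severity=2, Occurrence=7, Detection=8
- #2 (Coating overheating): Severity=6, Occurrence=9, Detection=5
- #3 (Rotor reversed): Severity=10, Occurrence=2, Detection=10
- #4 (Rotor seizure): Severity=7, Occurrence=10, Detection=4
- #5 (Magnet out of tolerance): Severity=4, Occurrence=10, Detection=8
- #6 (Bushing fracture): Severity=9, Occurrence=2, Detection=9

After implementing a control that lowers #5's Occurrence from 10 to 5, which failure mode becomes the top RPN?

#4

RPN = Severity × Occurrence × Detection:
  #1: 2 × 7 × 8 = 112
  #2: 6 × 9 × 5 = 270
  #3: 10 × 2 × 10 = 200
  #4: 7 × 10 × 4 = 280
  #5: 4 × 10 × 8 = 320
  #6: 9 × 2 × 9 = 162
After action: #5 → 4 × 5 × 8 = 160.
Revised RPNs: #4=280, #2=270, #3=200, #6=162, #5=160, #1=112.
Highest is now #4 (280).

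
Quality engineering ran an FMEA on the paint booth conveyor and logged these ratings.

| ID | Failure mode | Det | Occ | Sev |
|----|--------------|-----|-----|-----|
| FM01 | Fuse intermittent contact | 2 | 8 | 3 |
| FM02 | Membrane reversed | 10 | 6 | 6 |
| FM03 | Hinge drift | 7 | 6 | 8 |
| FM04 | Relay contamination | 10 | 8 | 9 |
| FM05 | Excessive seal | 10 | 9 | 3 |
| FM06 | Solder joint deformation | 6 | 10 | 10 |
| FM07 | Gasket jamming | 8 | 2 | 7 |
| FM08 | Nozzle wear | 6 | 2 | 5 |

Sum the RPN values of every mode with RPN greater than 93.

RPN = Severity × Occurrence × Detection:
  FM01: 3 × 8 × 2 = 48
  FM02: 6 × 6 × 10 = 360
  FM03: 8 × 6 × 7 = 336
  FM04: 9 × 8 × 10 = 720
  FM05: 3 × 9 × 10 = 270
  FM06: 10 × 10 × 6 = 600
  FM07: 7 × 2 × 8 = 112
  FM08: 5 × 2 × 6 = 60
RPN > 93: FM02 (360), FM03 (336), FM04 (720), FM05 (270), FM06 (600), FM07 (112).
Sum: 360 + 336 + 720 + 270 + 600 + 112 = 2398.

2398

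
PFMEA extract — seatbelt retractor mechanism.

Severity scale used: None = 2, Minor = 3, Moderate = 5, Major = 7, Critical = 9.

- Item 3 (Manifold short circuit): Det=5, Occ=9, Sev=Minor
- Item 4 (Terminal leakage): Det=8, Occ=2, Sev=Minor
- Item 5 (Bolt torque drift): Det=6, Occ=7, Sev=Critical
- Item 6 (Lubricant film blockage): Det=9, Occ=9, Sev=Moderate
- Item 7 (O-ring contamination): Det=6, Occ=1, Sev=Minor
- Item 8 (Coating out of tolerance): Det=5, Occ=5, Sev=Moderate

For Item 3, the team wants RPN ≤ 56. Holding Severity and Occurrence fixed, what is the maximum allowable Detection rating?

2

Item 3: S=3, O=9, D=5 → current RPN = 135.
Fixed product = 27. Need 27 × D ≤ 56, so D ≤ 56/27 = 2.07.
Maximum integer Detection rating = 2 (gives RPN 54; D=3 would give 81 > 56).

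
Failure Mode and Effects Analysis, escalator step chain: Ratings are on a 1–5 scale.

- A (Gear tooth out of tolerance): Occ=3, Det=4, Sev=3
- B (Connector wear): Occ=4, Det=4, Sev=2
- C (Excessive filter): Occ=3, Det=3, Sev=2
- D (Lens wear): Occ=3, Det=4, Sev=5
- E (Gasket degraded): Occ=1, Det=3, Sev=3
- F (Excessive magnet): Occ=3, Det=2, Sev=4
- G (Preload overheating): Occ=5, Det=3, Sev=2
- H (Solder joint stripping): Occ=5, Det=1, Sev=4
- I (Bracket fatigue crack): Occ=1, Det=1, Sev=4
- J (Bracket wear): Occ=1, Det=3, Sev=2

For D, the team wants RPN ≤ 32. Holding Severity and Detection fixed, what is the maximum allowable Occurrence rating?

1

D: S=5, O=3, D=4 → current RPN = 60.
Fixed product = 20. Need 20 × O ≤ 32, so O ≤ 32/20 = 1.60.
Maximum integer Occurrence rating = 1 (gives RPN 20; O=2 would give 40 > 32).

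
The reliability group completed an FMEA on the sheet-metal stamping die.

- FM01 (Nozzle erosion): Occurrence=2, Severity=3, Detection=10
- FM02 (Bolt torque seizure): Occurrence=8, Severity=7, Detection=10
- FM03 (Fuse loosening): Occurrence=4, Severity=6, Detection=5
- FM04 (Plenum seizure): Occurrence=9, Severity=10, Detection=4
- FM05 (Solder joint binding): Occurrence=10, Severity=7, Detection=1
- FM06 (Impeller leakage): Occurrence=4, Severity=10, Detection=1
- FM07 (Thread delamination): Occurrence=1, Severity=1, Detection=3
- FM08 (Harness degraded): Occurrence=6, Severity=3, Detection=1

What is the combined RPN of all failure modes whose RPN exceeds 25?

1210

RPN = Severity × Occurrence × Detection:
  FM01: 3 × 2 × 10 = 60
  FM02: 7 × 8 × 10 = 560
  FM03: 6 × 4 × 5 = 120
  FM04: 10 × 9 × 4 = 360
  FM05: 7 × 10 × 1 = 70
  FM06: 10 × 4 × 1 = 40
  FM07: 1 × 1 × 3 = 3
  FM08: 3 × 6 × 1 = 18
RPN > 25: FM01 (60), FM02 (560), FM03 (120), FM04 (360), FM05 (70), FM06 (40).
Sum: 60 + 560 + 120 + 360 + 70 + 40 = 1210.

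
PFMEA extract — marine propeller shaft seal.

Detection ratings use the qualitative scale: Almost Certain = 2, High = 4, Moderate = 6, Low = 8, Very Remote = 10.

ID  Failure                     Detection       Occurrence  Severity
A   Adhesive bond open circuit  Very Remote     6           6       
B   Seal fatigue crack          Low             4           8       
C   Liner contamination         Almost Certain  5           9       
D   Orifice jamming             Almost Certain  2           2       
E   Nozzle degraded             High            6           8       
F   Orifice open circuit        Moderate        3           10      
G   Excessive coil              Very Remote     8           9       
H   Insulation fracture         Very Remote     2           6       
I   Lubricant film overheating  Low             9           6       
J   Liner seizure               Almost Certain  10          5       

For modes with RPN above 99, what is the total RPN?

RPN = Severity × Occurrence × Detection:
  A: 6 × 6 × 10 = 360
  B: 8 × 4 × 8 = 256
  C: 9 × 5 × 2 = 90
  D: 2 × 2 × 2 = 8
  E: 8 × 6 × 4 = 192
  F: 10 × 3 × 6 = 180
  G: 9 × 8 × 10 = 720
  H: 6 × 2 × 10 = 120
  I: 6 × 9 × 8 = 432
  J: 5 × 10 × 2 = 100
RPN > 99: A (360), B (256), E (192), F (180), G (720), H (120), I (432), J (100).
Sum: 360 + 256 + 192 + 180 + 720 + 120 + 432 + 100 = 2360.

2360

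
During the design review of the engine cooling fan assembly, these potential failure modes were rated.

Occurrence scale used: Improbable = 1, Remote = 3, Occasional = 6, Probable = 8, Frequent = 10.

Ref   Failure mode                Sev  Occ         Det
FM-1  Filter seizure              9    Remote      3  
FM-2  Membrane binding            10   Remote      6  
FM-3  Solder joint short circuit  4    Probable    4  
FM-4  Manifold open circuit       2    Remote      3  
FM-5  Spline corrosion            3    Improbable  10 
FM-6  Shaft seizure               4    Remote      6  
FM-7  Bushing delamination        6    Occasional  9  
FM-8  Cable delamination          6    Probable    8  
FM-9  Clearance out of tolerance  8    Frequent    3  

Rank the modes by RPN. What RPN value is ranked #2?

RPN = Severity × Occurrence × Detection:
  FM-1: 9 × 3 × 3 = 81
  FM-2: 10 × 3 × 6 = 180
  FM-3: 4 × 8 × 4 = 128
  FM-4: 2 × 3 × 3 = 18
  FM-5: 3 × 1 × 10 = 30
  FM-6: 4 × 3 × 6 = 72
  FM-7: 6 × 6 × 9 = 324
  FM-8: 6 × 8 × 8 = 384
  FM-9: 8 × 10 × 3 = 240
Sorted descending: 384, 324, 240, 180, 128, 81, 72, 30, 18.
The second-highest RPN is 324 (FM-7).

324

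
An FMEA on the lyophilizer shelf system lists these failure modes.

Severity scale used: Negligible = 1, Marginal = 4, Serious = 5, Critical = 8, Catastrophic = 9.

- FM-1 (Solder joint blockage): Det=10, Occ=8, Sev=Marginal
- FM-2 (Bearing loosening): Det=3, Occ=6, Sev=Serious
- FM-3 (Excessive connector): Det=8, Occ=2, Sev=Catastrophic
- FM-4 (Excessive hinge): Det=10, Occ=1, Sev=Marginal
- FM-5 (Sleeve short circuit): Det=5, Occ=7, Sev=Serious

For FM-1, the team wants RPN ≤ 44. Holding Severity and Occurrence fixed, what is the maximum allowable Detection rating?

FM-1: S=4, O=8, D=10 → current RPN = 320.
Fixed product = 32. Need 32 × D ≤ 44, so D ≤ 44/32 = 1.38.
Maximum integer Detection rating = 1 (gives RPN 32; D=2 would give 64 > 44).

1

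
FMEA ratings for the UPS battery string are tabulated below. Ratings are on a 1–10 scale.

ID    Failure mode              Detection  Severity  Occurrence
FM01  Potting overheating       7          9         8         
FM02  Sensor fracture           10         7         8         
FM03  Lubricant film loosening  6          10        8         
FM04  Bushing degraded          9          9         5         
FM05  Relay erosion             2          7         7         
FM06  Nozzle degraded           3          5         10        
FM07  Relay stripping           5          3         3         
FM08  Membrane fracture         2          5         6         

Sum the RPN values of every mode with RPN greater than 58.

RPN = Severity × Occurrence × Detection:
  FM01: 9 × 8 × 7 = 504
  FM02: 7 × 8 × 10 = 560
  FM03: 10 × 8 × 6 = 480
  FM04: 9 × 5 × 9 = 405
  FM05: 7 × 7 × 2 = 98
  FM06: 5 × 10 × 3 = 150
  FM07: 3 × 3 × 5 = 45
  FM08: 5 × 6 × 2 = 60
RPN > 58: FM01 (504), FM02 (560), FM03 (480), FM04 (405), FM05 (98), FM06 (150), FM08 (60).
Sum: 504 + 560 + 480 + 405 + 98 + 150 + 60 = 2257.

2257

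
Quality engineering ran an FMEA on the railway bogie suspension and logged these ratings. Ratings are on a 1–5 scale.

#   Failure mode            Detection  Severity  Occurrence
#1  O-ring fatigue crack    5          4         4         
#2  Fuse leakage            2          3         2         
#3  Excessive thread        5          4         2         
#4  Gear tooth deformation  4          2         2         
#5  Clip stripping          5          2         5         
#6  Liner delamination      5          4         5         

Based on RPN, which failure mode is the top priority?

#6

RPN = Severity × Occurrence × Detection:
  #1: 4 × 4 × 5 = 80
  #2: 3 × 2 × 2 = 12
  #3: 4 × 2 × 5 = 40
  #4: 2 × 2 × 4 = 16
  #5: 2 × 5 × 5 = 50
  #6: 4 × 5 × 5 = 100
Highest RPN is 100 → #6.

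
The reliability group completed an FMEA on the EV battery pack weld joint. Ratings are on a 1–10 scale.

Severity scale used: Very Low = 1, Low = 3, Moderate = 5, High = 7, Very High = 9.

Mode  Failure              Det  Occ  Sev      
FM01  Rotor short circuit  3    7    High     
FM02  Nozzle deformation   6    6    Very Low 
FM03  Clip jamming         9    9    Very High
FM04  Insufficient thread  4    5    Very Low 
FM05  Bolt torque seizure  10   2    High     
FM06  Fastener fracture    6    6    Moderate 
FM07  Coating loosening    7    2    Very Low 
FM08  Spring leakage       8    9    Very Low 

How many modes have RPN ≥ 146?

RPN = Severity × Occurrence × Detection:
  FM01: 7 × 7 × 3 = 147
  FM02: 1 × 6 × 6 = 36
  FM03: 9 × 9 × 9 = 729
  FM04: 1 × 5 × 4 = 20
  FM05: 7 × 2 × 10 = 140
  FM06: 5 × 6 × 6 = 180
  FM07: 1 × 2 × 7 = 14
  FM08: 1 × 9 × 8 = 72
Modes with RPN ≥ 146: FM01 (147), FM03 (729), FM06 (180) → 3.

3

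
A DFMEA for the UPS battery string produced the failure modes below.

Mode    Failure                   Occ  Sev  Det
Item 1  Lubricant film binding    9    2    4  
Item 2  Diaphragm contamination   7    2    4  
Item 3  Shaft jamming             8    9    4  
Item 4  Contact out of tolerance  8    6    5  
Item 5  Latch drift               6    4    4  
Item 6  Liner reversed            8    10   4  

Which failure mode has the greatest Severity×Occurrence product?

Item 6

Criticality = Severity × Occurrence:
  Item 1: 2 × 9 = 18
  Item 2: 2 × 7 = 14
  Item 3: 9 × 8 = 72
  Item 4: 6 × 8 = 48
  Item 5: 4 × 6 = 24
  Item 6: 10 × 8 = 80
Highest criticality is 80 → Item 6.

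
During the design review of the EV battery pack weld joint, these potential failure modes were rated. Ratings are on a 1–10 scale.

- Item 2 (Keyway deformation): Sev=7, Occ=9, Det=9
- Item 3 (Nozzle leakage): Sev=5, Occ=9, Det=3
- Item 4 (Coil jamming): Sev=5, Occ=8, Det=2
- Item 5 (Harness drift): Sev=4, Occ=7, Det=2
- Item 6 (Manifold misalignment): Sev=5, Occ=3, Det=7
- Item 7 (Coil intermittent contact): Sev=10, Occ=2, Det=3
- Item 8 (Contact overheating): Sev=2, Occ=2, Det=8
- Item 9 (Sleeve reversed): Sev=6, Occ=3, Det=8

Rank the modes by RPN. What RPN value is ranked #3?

RPN = Severity × Occurrence × Detection:
  Item 2: 7 × 9 × 9 = 567
  Item 3: 5 × 9 × 3 = 135
  Item 4: 5 × 8 × 2 = 80
  Item 5: 4 × 7 × 2 = 56
  Item 6: 5 × 3 × 7 = 105
  Item 7: 10 × 2 × 3 = 60
  Item 8: 2 × 2 × 8 = 32
  Item 9: 6 × 3 × 8 = 144
Sorted descending: 567, 144, 135, 105, 80, 60, 56, 32.
The third-highest RPN is 135 (Item 3).

135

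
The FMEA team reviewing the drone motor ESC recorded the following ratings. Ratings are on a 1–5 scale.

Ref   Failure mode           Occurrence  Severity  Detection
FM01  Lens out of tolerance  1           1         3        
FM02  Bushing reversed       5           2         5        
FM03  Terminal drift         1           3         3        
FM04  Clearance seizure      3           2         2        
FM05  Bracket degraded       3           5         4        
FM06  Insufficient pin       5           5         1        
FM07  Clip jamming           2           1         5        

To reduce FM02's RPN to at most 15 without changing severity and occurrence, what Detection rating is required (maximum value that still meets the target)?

FM02: S=2, O=5, D=5 → current RPN = 50.
Fixed product = 10. Need 10 × D ≤ 15, so D ≤ 15/10 = 1.50.
Maximum integer Detection rating = 1 (gives RPN 10; D=2 would give 20 > 15).

1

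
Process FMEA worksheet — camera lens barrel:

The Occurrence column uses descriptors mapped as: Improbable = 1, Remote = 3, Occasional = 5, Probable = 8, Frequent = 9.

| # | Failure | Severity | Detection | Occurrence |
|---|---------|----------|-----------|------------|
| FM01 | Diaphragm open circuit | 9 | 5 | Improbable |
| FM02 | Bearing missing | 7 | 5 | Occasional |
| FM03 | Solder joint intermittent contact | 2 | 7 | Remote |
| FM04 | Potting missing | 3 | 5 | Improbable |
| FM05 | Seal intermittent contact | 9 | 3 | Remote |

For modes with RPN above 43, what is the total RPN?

301

RPN = Severity × Occurrence × Detection:
  FM01: 9 × 1 × 5 = 45
  FM02: 7 × 5 × 5 = 175
  FM03: 2 × 3 × 7 = 42
  FM04: 3 × 1 × 5 = 15
  FM05: 9 × 3 × 3 = 81
RPN > 43: FM01 (45), FM02 (175), FM05 (81).
Sum: 45 + 175 + 81 = 301.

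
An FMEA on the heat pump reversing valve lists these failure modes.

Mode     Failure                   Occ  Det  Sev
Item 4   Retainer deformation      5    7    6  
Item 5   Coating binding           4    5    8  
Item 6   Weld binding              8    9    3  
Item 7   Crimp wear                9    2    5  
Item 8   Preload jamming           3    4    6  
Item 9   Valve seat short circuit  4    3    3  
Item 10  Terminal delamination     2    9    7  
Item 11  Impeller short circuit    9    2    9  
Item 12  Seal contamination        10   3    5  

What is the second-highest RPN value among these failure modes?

210

RPN = Severity × Occurrence × Detection:
  Item 4: 6 × 5 × 7 = 210
  Item 5: 8 × 4 × 5 = 160
  Item 6: 3 × 8 × 9 = 216
  Item 7: 5 × 9 × 2 = 90
  Item 8: 6 × 3 × 4 = 72
  Item 9: 3 × 4 × 3 = 36
  Item 10: 7 × 2 × 9 = 126
  Item 11: 9 × 9 × 2 = 162
  Item 12: 5 × 10 × 3 = 150
Sorted descending: 216, 210, 162, 160, 150, 126, 90, 72, 36.
The second-highest RPN is 210 (Item 4).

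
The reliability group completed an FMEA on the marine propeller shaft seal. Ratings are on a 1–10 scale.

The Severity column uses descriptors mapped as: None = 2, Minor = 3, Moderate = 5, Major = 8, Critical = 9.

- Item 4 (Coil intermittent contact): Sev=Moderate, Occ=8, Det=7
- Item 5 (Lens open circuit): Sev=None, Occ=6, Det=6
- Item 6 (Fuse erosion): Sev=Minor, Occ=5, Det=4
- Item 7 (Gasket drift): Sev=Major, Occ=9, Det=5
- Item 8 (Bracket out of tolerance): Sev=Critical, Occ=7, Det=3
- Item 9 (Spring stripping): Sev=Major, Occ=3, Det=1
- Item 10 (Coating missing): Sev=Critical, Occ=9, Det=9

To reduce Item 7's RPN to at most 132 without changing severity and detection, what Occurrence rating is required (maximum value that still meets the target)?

3

Item 7: S=8, O=9, D=5 → current RPN = 360.
Fixed product = 40. Need 40 × O ≤ 132, so O ≤ 132/40 = 3.30.
Maximum integer Occurrence rating = 3 (gives RPN 120; O=4 would give 160 > 132).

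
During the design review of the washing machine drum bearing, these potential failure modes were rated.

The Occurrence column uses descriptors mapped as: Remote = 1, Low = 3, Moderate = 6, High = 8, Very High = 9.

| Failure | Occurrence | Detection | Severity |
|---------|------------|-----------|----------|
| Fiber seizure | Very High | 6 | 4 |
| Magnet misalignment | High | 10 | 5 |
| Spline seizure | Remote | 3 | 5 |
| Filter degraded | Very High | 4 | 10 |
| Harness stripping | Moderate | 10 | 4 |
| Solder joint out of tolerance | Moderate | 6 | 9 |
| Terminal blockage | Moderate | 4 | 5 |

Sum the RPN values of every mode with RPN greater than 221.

1324

RPN = Severity × Occurrence × Detection:
  Fiber seizure: 4 × 9 × 6 = 216
  Magnet misalignment: 5 × 8 × 10 = 400
  Spline seizure: 5 × 1 × 3 = 15
  Filter degraded: 10 × 9 × 4 = 360
  Harness stripping: 4 × 6 × 10 = 240
  Solder joint out of tolerance: 9 × 6 × 6 = 324
  Terminal blockage: 5 × 6 × 4 = 120
RPN > 221: Magnet misalignment (400), Filter degraded (360), Harness stripping (240), Solder joint out of tolerance (324).
Sum: 400 + 360 + 240 + 324 = 1324.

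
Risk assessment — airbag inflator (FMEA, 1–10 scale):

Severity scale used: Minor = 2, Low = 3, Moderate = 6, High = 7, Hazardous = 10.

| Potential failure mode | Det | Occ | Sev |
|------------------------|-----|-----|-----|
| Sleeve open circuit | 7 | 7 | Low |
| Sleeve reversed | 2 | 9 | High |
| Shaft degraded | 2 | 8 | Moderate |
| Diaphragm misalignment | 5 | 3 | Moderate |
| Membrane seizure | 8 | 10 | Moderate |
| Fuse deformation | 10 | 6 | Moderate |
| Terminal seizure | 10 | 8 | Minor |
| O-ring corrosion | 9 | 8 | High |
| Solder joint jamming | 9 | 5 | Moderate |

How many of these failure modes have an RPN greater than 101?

7

RPN = Severity × Occurrence × Detection:
  Sleeve open circuit: 3 × 7 × 7 = 147
  Sleeve reversed: 7 × 9 × 2 = 126
  Shaft degraded: 6 × 8 × 2 = 96
  Diaphragm misalignment: 6 × 3 × 5 = 90
  Membrane seizure: 6 × 10 × 8 = 480
  Fuse deformation: 6 × 6 × 10 = 360
  Terminal seizure: 2 × 8 × 10 = 160
  O-ring corrosion: 7 × 8 × 9 = 504
  Solder joint jamming: 6 × 5 × 9 = 270
Modes with RPN > 101: Sleeve open circuit (147), Sleeve reversed (126), Membrane seizure (480), Fuse deformation (360), Terminal seizure (160), O-ring corrosion (504), Solder joint jamming (270) → 7.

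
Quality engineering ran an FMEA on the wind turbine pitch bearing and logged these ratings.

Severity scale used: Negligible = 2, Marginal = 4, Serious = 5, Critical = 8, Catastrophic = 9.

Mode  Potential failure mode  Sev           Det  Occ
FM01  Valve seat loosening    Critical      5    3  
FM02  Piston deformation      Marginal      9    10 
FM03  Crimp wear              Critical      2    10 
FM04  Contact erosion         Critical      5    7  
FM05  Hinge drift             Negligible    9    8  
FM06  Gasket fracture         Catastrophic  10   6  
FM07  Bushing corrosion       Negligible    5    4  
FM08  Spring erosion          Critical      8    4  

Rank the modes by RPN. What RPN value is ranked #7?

120

RPN = Severity × Occurrence × Detection:
  FM01: 8 × 3 × 5 = 120
  FM02: 4 × 10 × 9 = 360
  FM03: 8 × 10 × 2 = 160
  FM04: 8 × 7 × 5 = 280
  FM05: 2 × 8 × 9 = 144
  FM06: 9 × 6 × 10 = 540
  FM07: 2 × 4 × 5 = 40
  FM08: 8 × 4 × 8 = 256
Sorted descending: 540, 360, 280, 256, 160, 144, 120, 40.
The seventh-highest RPN is 120 (FM01).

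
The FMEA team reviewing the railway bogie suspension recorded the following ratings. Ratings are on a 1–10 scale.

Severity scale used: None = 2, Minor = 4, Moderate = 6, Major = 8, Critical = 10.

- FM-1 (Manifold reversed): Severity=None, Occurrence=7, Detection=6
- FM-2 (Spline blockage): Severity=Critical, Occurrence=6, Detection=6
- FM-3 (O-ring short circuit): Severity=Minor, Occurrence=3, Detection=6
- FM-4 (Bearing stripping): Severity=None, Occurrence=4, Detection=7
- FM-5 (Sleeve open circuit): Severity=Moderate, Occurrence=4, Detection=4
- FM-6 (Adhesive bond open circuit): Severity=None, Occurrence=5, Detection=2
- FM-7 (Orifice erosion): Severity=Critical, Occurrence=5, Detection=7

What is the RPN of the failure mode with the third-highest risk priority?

96

RPN = Severity × Occurrence × Detection:
  FM-1: 2 × 7 × 6 = 84
  FM-2: 10 × 6 × 6 = 360
  FM-3: 4 × 3 × 6 = 72
  FM-4: 2 × 4 × 7 = 56
  FM-5: 6 × 4 × 4 = 96
  FM-6: 2 × 5 × 2 = 20
  FM-7: 10 × 5 × 7 = 350
Sorted descending: 360, 350, 96, 84, 72, 56, 20.
The third-highest RPN is 96 (FM-5).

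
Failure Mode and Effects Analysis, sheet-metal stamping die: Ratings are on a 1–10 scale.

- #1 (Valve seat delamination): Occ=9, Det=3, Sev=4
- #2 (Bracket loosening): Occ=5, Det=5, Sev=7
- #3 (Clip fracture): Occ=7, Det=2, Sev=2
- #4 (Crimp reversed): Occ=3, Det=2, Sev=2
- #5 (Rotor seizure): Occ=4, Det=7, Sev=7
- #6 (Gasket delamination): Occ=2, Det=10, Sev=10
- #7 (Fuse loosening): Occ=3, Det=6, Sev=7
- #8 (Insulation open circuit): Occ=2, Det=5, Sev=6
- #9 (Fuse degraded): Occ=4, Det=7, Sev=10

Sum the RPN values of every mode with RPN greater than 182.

RPN = Severity × Occurrence × Detection:
  #1: 4 × 9 × 3 = 108
  #2: 7 × 5 × 5 = 175
  #3: 2 × 7 × 2 = 28
  #4: 2 × 3 × 2 = 12
  #5: 7 × 4 × 7 = 196
  #6: 10 × 2 × 10 = 200
  #7: 7 × 3 × 6 = 126
  #8: 6 × 2 × 5 = 60
  #9: 10 × 4 × 7 = 280
RPN > 182: #5 (196), #6 (200), #9 (280).
Sum: 196 + 200 + 280 = 676.

676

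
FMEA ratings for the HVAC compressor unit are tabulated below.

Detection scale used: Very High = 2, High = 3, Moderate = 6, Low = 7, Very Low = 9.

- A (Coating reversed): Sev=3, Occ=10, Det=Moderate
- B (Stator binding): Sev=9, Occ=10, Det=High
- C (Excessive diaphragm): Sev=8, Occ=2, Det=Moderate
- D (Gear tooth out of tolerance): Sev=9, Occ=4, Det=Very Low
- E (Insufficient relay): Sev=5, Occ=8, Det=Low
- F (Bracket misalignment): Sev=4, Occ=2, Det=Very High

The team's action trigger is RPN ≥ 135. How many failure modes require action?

RPN = Severity × Occurrence × Detection:
  A: 3 × 10 × 6 = 180
  B: 9 × 10 × 3 = 270
  C: 8 × 2 × 6 = 96
  D: 9 × 4 × 9 = 324
  E: 5 × 8 × 7 = 280
  F: 4 × 2 × 2 = 16
Modes with RPN ≥ 135: A (180), B (270), D (324), E (280) → 4.

4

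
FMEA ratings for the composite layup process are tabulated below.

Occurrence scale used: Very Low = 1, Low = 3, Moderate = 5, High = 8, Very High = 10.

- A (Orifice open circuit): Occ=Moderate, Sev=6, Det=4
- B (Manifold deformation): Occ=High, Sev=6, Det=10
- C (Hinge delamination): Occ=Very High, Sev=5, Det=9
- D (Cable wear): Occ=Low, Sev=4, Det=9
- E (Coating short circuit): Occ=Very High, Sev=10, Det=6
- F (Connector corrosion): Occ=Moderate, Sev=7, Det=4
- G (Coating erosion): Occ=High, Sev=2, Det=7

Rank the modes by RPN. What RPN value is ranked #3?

RPN = Severity × Occurrence × Detection:
  A: 6 × 5 × 4 = 120
  B: 6 × 8 × 10 = 480
  C: 5 × 10 × 9 = 450
  D: 4 × 3 × 9 = 108
  E: 10 × 10 × 6 = 600
  F: 7 × 5 × 4 = 140
  G: 2 × 8 × 7 = 112
Sorted descending: 600, 480, 450, 140, 120, 112, 108.
The third-highest RPN is 450 (C).

450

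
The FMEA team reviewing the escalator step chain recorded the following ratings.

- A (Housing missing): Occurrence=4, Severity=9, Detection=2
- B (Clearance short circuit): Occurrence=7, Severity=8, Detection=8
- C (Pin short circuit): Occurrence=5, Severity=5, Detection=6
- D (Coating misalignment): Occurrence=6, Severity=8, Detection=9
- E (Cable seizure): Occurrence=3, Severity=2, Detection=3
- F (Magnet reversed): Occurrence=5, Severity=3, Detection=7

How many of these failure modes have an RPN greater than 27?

5

RPN = Severity × Occurrence × Detection:
  A: 9 × 4 × 2 = 72
  B: 8 × 7 × 8 = 448
  C: 5 × 5 × 6 = 150
  D: 8 × 6 × 9 = 432
  E: 2 × 3 × 3 = 18
  F: 3 × 5 × 7 = 105
Modes with RPN > 27: A (72), B (448), C (150), D (432), F (105) → 5.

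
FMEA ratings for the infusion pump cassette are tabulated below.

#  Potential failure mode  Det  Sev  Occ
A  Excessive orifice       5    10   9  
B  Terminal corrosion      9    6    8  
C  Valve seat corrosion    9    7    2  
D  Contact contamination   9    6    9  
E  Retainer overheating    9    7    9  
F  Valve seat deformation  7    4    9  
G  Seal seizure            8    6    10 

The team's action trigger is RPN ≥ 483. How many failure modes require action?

RPN = Severity × Occurrence × Detection:
  A: 10 × 9 × 5 = 450
  B: 6 × 8 × 9 = 432
  C: 7 × 2 × 9 = 126
  D: 6 × 9 × 9 = 486
  E: 7 × 9 × 9 = 567
  F: 4 × 9 × 7 = 252
  G: 6 × 10 × 8 = 480
Modes with RPN ≥ 483: D (486), E (567) → 2.

2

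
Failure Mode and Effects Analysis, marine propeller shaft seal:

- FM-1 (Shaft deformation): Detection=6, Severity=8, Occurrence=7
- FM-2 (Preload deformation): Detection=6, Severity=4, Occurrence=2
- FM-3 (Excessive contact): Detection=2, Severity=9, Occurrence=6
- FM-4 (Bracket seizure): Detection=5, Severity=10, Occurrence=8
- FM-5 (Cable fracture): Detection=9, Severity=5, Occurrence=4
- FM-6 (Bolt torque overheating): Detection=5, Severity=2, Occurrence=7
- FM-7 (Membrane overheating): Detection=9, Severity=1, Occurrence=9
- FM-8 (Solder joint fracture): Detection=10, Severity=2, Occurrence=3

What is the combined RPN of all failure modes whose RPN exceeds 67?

1175

RPN = Severity × Occurrence × Detection:
  FM-1: 8 × 7 × 6 = 336
  FM-2: 4 × 2 × 6 = 48
  FM-3: 9 × 6 × 2 = 108
  FM-4: 10 × 8 × 5 = 400
  FM-5: 5 × 4 × 9 = 180
  FM-6: 2 × 7 × 5 = 70
  FM-7: 1 × 9 × 9 = 81
  FM-8: 2 × 3 × 10 = 60
RPN > 67: FM-1 (336), FM-3 (108), FM-4 (400), FM-5 (180), FM-6 (70), FM-7 (81).
Sum: 336 + 108 + 400 + 180 + 70 + 81 = 1175.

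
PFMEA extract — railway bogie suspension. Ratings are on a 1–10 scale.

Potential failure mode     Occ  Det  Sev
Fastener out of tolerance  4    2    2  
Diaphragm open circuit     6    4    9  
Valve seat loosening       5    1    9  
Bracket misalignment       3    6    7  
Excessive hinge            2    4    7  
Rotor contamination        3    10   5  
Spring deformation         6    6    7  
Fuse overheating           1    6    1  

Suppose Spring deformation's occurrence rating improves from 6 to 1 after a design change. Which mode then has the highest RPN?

Diaphragm open circuit

RPN = Severity × Occurrence × Detection:
  Fastener out of tolerance: 2 × 4 × 2 = 16
  Diaphragm open circuit: 9 × 6 × 4 = 216
  Valve seat loosening: 9 × 5 × 1 = 45
  Bracket misalignment: 7 × 3 × 6 = 126
  Excessive hinge: 7 × 2 × 4 = 56
  Rotor contamination: 5 × 3 × 10 = 150
  Spring deformation: 7 × 6 × 6 = 252
  Fuse overheating: 1 × 1 × 6 = 6
After action: Spring deformation → 7 × 1 × 6 = 42.
Revised RPNs: Diaphragm open circuit=216, Rotor contamination=150, Bracket misalignment=126, Excessive hinge=56, Valve seat loosening=45, Spring deformation=42, Fastener out of tolerance=16, Fuse overheating=6.
Highest is now Diaphragm open circuit (216).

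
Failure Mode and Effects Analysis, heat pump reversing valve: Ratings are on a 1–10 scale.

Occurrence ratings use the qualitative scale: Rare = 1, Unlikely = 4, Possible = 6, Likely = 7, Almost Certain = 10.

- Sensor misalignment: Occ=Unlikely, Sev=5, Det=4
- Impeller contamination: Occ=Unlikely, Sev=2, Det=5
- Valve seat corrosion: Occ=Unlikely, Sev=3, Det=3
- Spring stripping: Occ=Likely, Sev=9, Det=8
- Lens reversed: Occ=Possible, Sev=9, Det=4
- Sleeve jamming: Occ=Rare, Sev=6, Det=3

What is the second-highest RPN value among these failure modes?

216

RPN = Severity × Occurrence × Detection:
  Sensor misalignment: 5 × 4 × 4 = 80
  Impeller contamination: 2 × 4 × 5 = 40
  Valve seat corrosion: 3 × 4 × 3 = 36
  Spring stripping: 9 × 7 × 8 = 504
  Lens reversed: 9 × 6 × 4 = 216
  Sleeve jamming: 6 × 1 × 3 = 18
Sorted descending: 504, 216, 80, 40, 36, 18.
The second-highest RPN is 216 (Lens reversed).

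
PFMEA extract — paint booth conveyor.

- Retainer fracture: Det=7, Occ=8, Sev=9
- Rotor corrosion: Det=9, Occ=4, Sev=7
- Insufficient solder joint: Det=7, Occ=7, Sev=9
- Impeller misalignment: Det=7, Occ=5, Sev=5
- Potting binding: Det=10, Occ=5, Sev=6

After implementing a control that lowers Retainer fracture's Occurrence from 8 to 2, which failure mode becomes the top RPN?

RPN = Severity × Occurrence × Detection:
  Retainer fracture: 9 × 8 × 7 = 504
  Rotor corrosion: 7 × 4 × 9 = 252
  Insufficient solder joint: 9 × 7 × 7 = 441
  Impeller misalignment: 5 × 5 × 7 = 175
  Potting binding: 6 × 5 × 10 = 300
After action: Retainer fracture → 9 × 2 × 7 = 126.
Revised RPNs: Insufficient solder joint=441, Potting binding=300, Rotor corrosion=252, Impeller misalignment=175, Retainer fracture=126.
Highest is now Insufficient solder joint (441).

Insufficient solder joint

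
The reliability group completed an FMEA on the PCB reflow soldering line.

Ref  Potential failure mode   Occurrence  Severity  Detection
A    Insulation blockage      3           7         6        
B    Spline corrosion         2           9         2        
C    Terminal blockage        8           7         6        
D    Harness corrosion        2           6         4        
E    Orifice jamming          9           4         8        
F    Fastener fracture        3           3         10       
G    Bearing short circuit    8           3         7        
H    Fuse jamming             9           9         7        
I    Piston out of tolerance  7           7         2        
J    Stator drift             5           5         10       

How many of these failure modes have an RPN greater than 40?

RPN = Severity × Occurrence × Detection:
  A: 7 × 3 × 6 = 126
  B: 9 × 2 × 2 = 36
  C: 7 × 8 × 6 = 336
  D: 6 × 2 × 4 = 48
  E: 4 × 9 × 8 = 288
  F: 3 × 3 × 10 = 90
  G: 3 × 8 × 7 = 168
  H: 9 × 9 × 7 = 567
  I: 7 × 7 × 2 = 98
  J: 5 × 5 × 10 = 250
Modes with RPN > 40: A (126), C (336), D (48), E (288), F (90), G (168), H (567), I (98), J (250) → 9.

9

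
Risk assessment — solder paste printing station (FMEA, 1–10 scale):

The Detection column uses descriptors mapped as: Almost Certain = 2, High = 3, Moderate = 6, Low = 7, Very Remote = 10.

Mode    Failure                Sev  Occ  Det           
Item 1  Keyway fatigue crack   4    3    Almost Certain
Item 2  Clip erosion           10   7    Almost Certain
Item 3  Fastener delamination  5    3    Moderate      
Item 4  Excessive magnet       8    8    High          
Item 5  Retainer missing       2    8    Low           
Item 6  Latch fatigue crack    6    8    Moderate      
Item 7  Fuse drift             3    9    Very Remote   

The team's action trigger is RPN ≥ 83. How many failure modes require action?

6

RPN = Severity × Occurrence × Detection:
  Item 1: 4 × 3 × 2 = 24
  Item 2: 10 × 7 × 2 = 140
  Item 3: 5 × 3 × 6 = 90
  Item 4: 8 × 8 × 3 = 192
  Item 5: 2 × 8 × 7 = 112
  Item 6: 6 × 8 × 6 = 288
  Item 7: 3 × 9 × 10 = 270
Modes with RPN ≥ 83: Item 2 (140), Item 3 (90), Item 4 (192), Item 5 (112), Item 6 (288), Item 7 (270) → 6.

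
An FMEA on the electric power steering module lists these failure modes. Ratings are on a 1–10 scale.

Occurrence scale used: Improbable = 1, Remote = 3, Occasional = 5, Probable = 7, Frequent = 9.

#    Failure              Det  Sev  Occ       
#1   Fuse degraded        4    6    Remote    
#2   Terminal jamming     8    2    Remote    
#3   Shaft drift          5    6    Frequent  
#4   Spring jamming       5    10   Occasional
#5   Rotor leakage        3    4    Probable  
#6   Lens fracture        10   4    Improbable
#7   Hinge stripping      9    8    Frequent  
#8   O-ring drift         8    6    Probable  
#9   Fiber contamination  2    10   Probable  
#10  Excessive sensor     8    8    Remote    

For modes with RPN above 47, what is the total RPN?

RPN = Severity × Occurrence × Detection:
  #1: 6 × 3 × 4 = 72
  #2: 2 × 3 × 8 = 48
  #3: 6 × 9 × 5 = 270
  #4: 10 × 5 × 5 = 250
  #5: 4 × 7 × 3 = 84
  #6: 4 × 1 × 10 = 40
  #7: 8 × 9 × 9 = 648
  #8: 6 × 7 × 8 = 336
  #9: 10 × 7 × 2 = 140
  #10: 8 × 3 × 8 = 192
RPN > 47: #1 (72), #2 (48), #3 (270), #4 (250), #5 (84), #7 (648), #8 (336), #9 (140), #10 (192).
Sum: 72 + 48 + 270 + 250 + 84 + 648 + 336 + 140 + 192 = 2040.

2040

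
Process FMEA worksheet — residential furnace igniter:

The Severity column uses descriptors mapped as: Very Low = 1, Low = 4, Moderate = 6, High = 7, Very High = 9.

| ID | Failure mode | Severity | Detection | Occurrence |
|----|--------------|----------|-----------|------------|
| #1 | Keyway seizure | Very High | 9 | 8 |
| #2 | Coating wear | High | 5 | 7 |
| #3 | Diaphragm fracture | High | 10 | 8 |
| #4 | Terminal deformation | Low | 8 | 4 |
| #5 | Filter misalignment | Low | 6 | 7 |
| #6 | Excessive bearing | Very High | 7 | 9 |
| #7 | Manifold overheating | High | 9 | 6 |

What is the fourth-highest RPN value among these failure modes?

378

RPN = Severity × Occurrence × Detection:
  #1: 9 × 8 × 9 = 648
  #2: 7 × 7 × 5 = 245
  #3: 7 × 8 × 10 = 560
  #4: 4 × 4 × 8 = 128
  #5: 4 × 7 × 6 = 168
  #6: 9 × 9 × 7 = 567
  #7: 7 × 6 × 9 = 378
Sorted descending: 648, 567, 560, 378, 245, 168, 128.
The fourth-highest RPN is 378 (#7).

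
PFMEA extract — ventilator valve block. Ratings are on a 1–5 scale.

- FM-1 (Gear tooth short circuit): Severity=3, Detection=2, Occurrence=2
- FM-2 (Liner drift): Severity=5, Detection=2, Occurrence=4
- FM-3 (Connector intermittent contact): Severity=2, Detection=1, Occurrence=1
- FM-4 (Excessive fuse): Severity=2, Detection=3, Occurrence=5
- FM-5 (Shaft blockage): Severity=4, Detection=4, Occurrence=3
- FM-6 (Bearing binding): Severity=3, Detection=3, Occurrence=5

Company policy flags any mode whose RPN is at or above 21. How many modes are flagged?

4

RPN = Severity × Occurrence × Detection:
  FM-1: 3 × 2 × 2 = 12
  FM-2: 5 × 4 × 2 = 40
  FM-3: 2 × 1 × 1 = 2
  FM-4: 2 × 5 × 3 = 30
  FM-5: 4 × 3 × 4 = 48
  FM-6: 3 × 5 × 3 = 45
Modes with RPN ≥ 21: FM-2 (40), FM-4 (30), FM-5 (48), FM-6 (45) → 4.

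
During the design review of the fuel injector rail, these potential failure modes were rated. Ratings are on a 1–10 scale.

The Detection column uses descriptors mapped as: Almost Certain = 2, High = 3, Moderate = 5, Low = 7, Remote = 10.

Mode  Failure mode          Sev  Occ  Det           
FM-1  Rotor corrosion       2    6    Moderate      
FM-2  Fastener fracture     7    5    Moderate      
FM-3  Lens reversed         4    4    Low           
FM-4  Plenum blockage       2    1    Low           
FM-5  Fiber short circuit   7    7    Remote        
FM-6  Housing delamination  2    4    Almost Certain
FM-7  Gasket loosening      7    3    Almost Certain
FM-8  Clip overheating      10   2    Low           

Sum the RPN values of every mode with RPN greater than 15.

1035

RPN = Severity × Occurrence × Detection:
  FM-1: 2 × 6 × 5 = 60
  FM-2: 7 × 5 × 5 = 175
  FM-3: 4 × 4 × 7 = 112
  FM-4: 2 × 1 × 7 = 14
  FM-5: 7 × 7 × 10 = 490
  FM-6: 2 × 4 × 2 = 16
  FM-7: 7 × 3 × 2 = 42
  FM-8: 10 × 2 × 7 = 140
RPN > 15: FM-1 (60), FM-2 (175), FM-3 (112), FM-5 (490), FM-6 (16), FM-7 (42), FM-8 (140).
Sum: 60 + 175 + 112 + 490 + 16 + 42 + 140 = 1035.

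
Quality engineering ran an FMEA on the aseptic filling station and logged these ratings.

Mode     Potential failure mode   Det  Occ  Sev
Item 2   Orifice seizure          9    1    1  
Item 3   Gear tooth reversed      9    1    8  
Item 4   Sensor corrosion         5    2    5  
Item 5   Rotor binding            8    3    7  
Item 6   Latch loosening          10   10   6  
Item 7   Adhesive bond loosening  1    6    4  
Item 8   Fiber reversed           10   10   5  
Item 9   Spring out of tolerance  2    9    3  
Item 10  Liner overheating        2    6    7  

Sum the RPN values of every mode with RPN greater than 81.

1352

RPN = Severity × Occurrence × Detection:
  Item 2: 1 × 1 × 9 = 9
  Item 3: 8 × 1 × 9 = 72
  Item 4: 5 × 2 × 5 = 50
  Item 5: 7 × 3 × 8 = 168
  Item 6: 6 × 10 × 10 = 600
  Item 7: 4 × 6 × 1 = 24
  Item 8: 5 × 10 × 10 = 500
  Item 9: 3 × 9 × 2 = 54
  Item 10: 7 × 6 × 2 = 84
RPN > 81: Item 5 (168), Item 6 (600), Item 8 (500), Item 10 (84).
Sum: 168 + 600 + 500 + 84 = 1352.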